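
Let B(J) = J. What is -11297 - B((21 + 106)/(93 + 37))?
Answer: -1468737/130 ≈ -11298.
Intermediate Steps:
-11297 - B((21 + 106)/(93 + 37)) = -11297 - (21 + 106)/(93 + 37) = -11297 - 127/130 = -1468737/130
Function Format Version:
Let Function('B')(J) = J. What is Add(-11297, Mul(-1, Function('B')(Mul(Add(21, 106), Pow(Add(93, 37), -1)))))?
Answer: Rational(-1468737, 130) ≈ -11298.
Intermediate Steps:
Add(-11297, Mul(-1, Function('B')(Mul(Add(21, 106), Pow(Add(93, 37), -1))))) = Add(-11297, Mul(-1, Mul(Add(21, 106), Pow(Add(93, 37), -1)))) = Add(-11297, Mul(-1, Mul(127, Pow(130, -1)))) = Add(-11297, Mul(-1, Mul(127, Rational(1, 130)))) = Add(-11297, Mul(-1, Rational(127, 130))) = Add(-11297, Rational(-127, 130)) = Rational(-1468737, 130)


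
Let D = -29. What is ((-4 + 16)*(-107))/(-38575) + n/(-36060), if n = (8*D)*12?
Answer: 2561564/23183575 ≈ 0.11049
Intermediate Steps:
n = -2784 (n = (8*(-29))*12 = -232*12 = -2784)
((-4 + 16)*(-107))/(-38575) + n/(-36060) = ((-4 + 16)*(-107))/(-38575) - 2784/(-36060) = (12*(-107))*(-1/38575) - 2784*(-1/36060) = -1284*(-1/38575) + 232/3005 = 1284/38575 + 232/3005 = 2561564/23183575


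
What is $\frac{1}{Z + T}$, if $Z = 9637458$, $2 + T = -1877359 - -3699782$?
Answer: $\frac{1}{11459879} \approx 8.7261 \cdot 10^{-8}$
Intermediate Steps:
$T = 1822421$ ($T = -2 - -1822423 = -2 + \left(-1877359 + 3699782\right) = -2 + 1822423 = 1822421$)
$\frac{1}{Z + T} = \frac{1}{9637458 + 1822421} = \frac{1}{11459879}$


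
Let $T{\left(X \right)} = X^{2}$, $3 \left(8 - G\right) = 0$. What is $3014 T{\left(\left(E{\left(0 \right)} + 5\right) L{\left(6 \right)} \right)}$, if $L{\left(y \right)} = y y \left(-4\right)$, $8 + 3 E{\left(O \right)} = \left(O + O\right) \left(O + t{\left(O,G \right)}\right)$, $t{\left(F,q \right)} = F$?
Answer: $340268544$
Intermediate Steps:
$G = 8$ ($G = 8 - 0 = 8 + 0 = 8$)
$E{\left(O \right)} = - \frac{8}{3} + \frac{4 O^{2}}{3}$ ($E{\left(O \right)} = - \frac{8}{3} + \frac{\left(O + O\right) \left(O + O\right)}{3} = - \frac{8}{3} + \frac{2 O 2 O}{3} = - \frac{8}{3} + \frac{4 O^{2}}{3}$)
$L{\left(y \right)} = - 4 y^{2}$ ($L{\left(y \right)} = y^{2} \left(-4\right) = - 4 y^{2}$)
$3014 T{\left(\left(E{\left(0 \right)} + 5\right) L{\left(6 \right)} \right)} = 3014 \left(\left(\left(- \frac{8}{3} + \frac{4 \cdot 0^{2}}{3}\right) + 5\right) \left(- 4 \cdot 6^{2}\right)\right)^{2} = 3014 \left(\left(\left(- \frac{8}{3} + \frac{4}{3} \cdot 0\right) + 5\right) \left(\left(-4\right) 36\right)\right)^{2} = 3014 \left(\left(\left(- \frac{8}{3} + 0\right) + 5\right) \left(-144\right)\right)^{2} = 3014 \left(\left(- \frac{8}{3} + 5\right) \left(-144\right)\right)^{2} = 3014 \left(\frac{7}{3} \left(-144\right)\right)^{2} = 3014 \left(-336\right)^{2} = 3014 \cdot 112896 = 340268544$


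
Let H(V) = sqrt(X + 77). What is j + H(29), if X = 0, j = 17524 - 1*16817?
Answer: 707 + sqrt(77) ≈ 715.78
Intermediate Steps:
j = 707 (j = 17524 - 16817 = 707)
H(V) = sqrt(77) (H(V) = sqrt(0 + 77) = sqrt(77))
j + H(29) = 707 + sqrt(77)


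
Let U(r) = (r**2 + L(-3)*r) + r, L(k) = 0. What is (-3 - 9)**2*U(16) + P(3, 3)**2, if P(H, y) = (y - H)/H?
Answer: 39168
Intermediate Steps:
P(H, y) = (y - H)/H
U(r) = r + r**2 (U(r) = (r**2 + 0*r) + r = (r**2 + 0) + r = r**2 + r = r + r**2)
(-3 - 9)**2*U(16) + P(3, 3)**2 = (-3 - 9)**2*(16*(1 + 16)) + ((3 - 1*3)/3)**2 = (-12)**2*(16*17) + ((3 - 3)/3)**2 = 144*272 + ((1/3)*0)**2 = 39168 + 0**2 = 39168 + 0 = 39168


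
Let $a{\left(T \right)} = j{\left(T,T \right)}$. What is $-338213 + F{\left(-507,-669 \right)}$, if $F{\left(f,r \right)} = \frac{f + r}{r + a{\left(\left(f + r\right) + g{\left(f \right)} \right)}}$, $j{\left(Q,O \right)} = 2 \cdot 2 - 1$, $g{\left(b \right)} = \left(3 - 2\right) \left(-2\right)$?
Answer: $- \frac{37541447}{111} \approx -3.3821 \cdot 10^{5}$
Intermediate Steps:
$g{\left(b \right)} = -2$ ($g{\left(b \right)} = 1 \left(-2\right) = -2$)
$j{\left(Q,O \right)} = 3$ ($j{\left(Q,O \right)} = 4 - 1 = 3$)
$a{\left(T \right)} = 3$
$F{\left(f,r \right)} = \frac{f + r}{3 + r}$ ($F{\left(f,r \right)} = \frac{f + r}{r + 3} = \frac{f + r}{3 + r}$)
$-338213 + F{\left(-507,-669 \right)} = -338213 + \frac{-507 - 669}{3 - 669} = -338213 + \frac{1}{-666} \left(-1176\right) = -338213 - - \frac{196}{111} = -338213 + \frac{196}{111} = - \frac{37541447}{111}$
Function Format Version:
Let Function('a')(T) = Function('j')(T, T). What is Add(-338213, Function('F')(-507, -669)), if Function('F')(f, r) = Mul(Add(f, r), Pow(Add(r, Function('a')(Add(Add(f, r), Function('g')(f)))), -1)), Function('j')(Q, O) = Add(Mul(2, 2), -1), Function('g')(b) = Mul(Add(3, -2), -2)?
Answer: Rational(-37541447, 111) ≈ -3.3821e+5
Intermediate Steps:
Function('g')(b) = -2 (Function('g')(b) = Mul(1, -2) = -2)
Function('j')(Q, O) = 3 (Function('j')(Q, O) = Add(4, -1) = 3)
Function('a')(T) = 3
Function('F')(f, r) = Mul(Pow(Add(3, r), -1), Add(f, r)) (Function('F')(f, r) = Mul(Add(f, r), Pow(Add(r, 3), -1)) = Mul(Add(f, r), Pow(Add(3, r), -1)) = Mul(Pow(Add(3, r), -1), Add(f, r)))
Add(-338213, Function('F')(-507, -669)) = Add(-338213, Mul(Pow(Add(3, -669), -1), Add(-507, -669))) = Add(-338213, Mul(Pow(-666, -1), -1176)) = Add(-338213, Mul(Rational(-1, 666), -1176)) = Add(-338213, Rational(196, 111)) = Rational(-37541447, 111)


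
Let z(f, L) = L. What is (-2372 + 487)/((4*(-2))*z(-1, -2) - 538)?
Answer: 65/18 ≈ 3.6111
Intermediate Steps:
(-2372 + 487)/((4*(-2))*z(-1, -2) - 538) = (-2372 + 487)/((4*(-2))*(-2) - 538) = -1885/(-8*(-2) - 538) = -1885/(16 - 538) = -1885/(-522) = -1885*(-1/522) = 65/18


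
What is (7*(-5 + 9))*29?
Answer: 812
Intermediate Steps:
(7*(-5 + 9))*29 = (7*4)*29 = 28*29 = 812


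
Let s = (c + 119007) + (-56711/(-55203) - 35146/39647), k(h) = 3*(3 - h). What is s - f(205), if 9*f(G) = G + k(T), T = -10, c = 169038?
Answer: 1891097588049104/6565900023 ≈ 2.8802e+5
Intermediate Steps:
k(h) = 9 - 3*h
s = 630425198964724/2188633341 (s = (169038 + 119007) + (-56711/(-55203) - 35146/39647) = 288045 + (-56711*(-1/55203) - 35146*1/39647) = 288045 + (56711/55203 - 35146/39647) = 288045 + 308256379/2188633341 = 630425198964724/2188633341 ≈ 2.8805e+5)
f(G) = 13/3 + G/9 (f(G) = (G + (9 - 3*(-10)))/9 = (G + (9 + 30))/9 = (G + 39)/9 = (39 + G)/9 = 13/3 + G/9)
s - f(205) = 630425198964724/2188633341 - (13/3 + (⅑)*205) = 630425198964724/2188633341 - (13/3 + 205/9) = 630425198964724/2188633341 - 1*244/9 = 630425198964724/2188633341 - 244/9 = 1891097588049104/6565900023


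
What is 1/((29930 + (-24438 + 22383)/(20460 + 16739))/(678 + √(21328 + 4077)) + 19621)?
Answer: 11819130506309000489/232455358237931841741324 + 41416027993985*√25405/232455358237931841741324 ≈ 5.0873e-5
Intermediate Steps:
1/((29930 + (-24438 + 22383)/(20460 + 16739))/(678 + √(21328 + 4077)) + 19621) = 1/((29930 - 2055/37199)/(678 + √25405) + 19621) = 1/(1113364015/(37199*(678 + √25405)) + 19621) = 1/(19621 + 1113364015/(37199*(678 + √25405)))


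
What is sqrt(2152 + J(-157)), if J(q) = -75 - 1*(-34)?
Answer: sqrt(2111) ≈ 45.946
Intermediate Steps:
J(q) = -41 (J(q) = -75 + 34 = -41)
sqrt(2152 + J(-157)) = sqrt(2152 - 41) = sqrt(2111)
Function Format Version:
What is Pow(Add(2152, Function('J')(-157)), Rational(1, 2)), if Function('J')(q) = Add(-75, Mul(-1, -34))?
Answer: Pow(2111, Rational(1, 2)) ≈ 45.946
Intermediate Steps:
Function('J')(q) = -41 (Function('J')(q) = Add(-75, 34) = -41)
Pow(Add(2152, Function('J')(-157)), Rational(1, 2)) = Pow(Add(2152, -41), Rational(1, 2)) = Pow(2111, Rational(1, 2))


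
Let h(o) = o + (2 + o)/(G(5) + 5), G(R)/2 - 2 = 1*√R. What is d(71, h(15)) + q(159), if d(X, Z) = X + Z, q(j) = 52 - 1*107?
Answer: 2044/61 - 34*√5/61 ≈ 32.262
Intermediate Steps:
G(R) = 4 + 2*√R (G(R) = 4 + 2*(1*√R) = 4 + 2*√R)
h(o) = o + (2 + o)/(9 + 2*√5) (h(o) = o + (2 + o)/((4 + 2*√5) + 5) = o + (2 + o)/(9 + 2*√5))
q(j) = -55 (q(j) = 52 - 107 = -55)
d(71, h(15)) + q(159) = (71 + (18/61 - 4*√5/61 + (70/61)*15 - 2/61*15*√5)) - 55 = (71 + (18/61 - 4*√5/61 + 1050/61 - 30*√5/61)) - 55 = (71 + (1068/61 - 34*√5/61)) - 55 = (5399/61 - 34*√5/61) - 55 = 2044/61 - 34*√5/61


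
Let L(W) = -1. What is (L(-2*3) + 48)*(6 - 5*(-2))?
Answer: 752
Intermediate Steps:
(L(-2*3) + 48)*(6 - 5*(-2)) = (-1 + 48)*(6 - 5*(-2)) = 47*(6 + 10) = 47*16 = 752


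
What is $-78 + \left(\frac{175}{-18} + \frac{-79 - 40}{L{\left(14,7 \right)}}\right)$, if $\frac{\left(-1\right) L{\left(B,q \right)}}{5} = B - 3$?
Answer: $- \frac{84703}{990} \approx -85.559$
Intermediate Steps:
$L{\left(B,q \right)} = 15 - 5 B$ ($L{\left(B,q \right)} = - 5 \left(B - 3\right) = - 5 \left(-3 + B\right) = 15 - 5 B$)
$-78 + \left(\frac{175}{-18} + \frac{-79 - 40}{L{\left(14,7 \right)}}\right) = -78 + \left(\frac{175}{-18} + \frac{-79 - 40}{15 - 70}\right) = -78 + \left(175 \left(- \frac{1}{18}\right) + \frac{-79 - 40}{15 - 70}\right) = -78 - \left(\frac{175}{18} + \frac{119}{-55}\right) = -78 - \frac{7483}{990} = - \frac{84703}{990}$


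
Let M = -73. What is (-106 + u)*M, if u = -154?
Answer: 18980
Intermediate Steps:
(-106 + u)*M = (-106 - 154)*(-73) = -260*(-73) = 18980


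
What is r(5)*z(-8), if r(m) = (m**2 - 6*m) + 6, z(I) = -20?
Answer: -20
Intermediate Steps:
r(m) = 6 + m**2 - 6*m
r(5)*z(-8) = (6 + 5**2 - 6*5)*(-20) = (6 + 25 - 30)*(-20) = 1*(-20) = -20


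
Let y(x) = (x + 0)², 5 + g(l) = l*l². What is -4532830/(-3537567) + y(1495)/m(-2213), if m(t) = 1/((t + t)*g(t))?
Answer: 379264951646827784954329930/3537567 ≈ 1.0721e+20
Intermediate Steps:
g(l) = -5 + l³ (g(l) = -5 + l*l² = -5 + l³)
m(t) = 1/(2*t*(-5 + t³)) (m(t) = 1/((t + t)*(-5 + t³)) = 1/(((2*t))*(-5 + t³)) = (1/(2*t))/(-5 + t³) = 1/(2*t*(-5 + t³)))
y(x) = x²
-4532830/(-3537567) + y(1495)/m(-2213) = -4532830/(-3537567) + 1495²/(((½)/(-2213*(-5 + (-2213)³)))) = -4532830*(-1/3537567) + 2235025/(((½)*(-1/2213)/(-5 - 10837877597))) = 4532830/3537567 + 2235025/(((½)*(-1/2213)/(-10837877602))) = 4532830/3537567 + 2235025/(((½)*(-1/2213)*(-1/10837877602))) = 4532830/3537567 + 2235025/(1/47968446266452) = 4532830/3537567 + 2235025*47968446266452 = 4532830/3537567 + 107210676616676881300 = 379264951646827784954329930/3537567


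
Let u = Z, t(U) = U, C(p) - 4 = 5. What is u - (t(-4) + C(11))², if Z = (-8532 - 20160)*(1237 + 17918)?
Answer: -549595285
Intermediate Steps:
C(p) = 9 (C(p) = 4 + 5 = 9)
Z = -549595260 (Z = -28692*19155 = -549595260)
u = -549595260
u - (t(-4) + C(11))² = -549595260 - (-4 + 9)² = -549595260 - 1*5² = -549595260 - 1*25 = -549595260 - 25 = -549595285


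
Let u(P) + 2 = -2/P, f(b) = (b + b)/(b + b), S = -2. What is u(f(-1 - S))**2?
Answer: 16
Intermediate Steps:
f(b) = 1 (f(b) = (2*b)/((2*b)) = (2*b)*(1/(2*b)) = 1)
u(P) = -2 - 2/P
u(f(-1 - S))**2 = (-2 - 2/1)**2 = (-2 - 2*1)**2 = (-2 - 2)**2 = (-4)**2 = 16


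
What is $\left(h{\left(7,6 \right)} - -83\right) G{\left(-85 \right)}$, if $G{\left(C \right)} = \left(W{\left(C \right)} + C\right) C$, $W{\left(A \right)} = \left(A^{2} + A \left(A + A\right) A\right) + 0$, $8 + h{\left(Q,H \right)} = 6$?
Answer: $8407342350$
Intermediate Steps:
$h{\left(Q,H \right)} = -2$ ($h{\left(Q,H \right)} = -8 + 6 = -2$)
$W{\left(A \right)} = A^{2} + 2 A^{3}$ ($W{\left(A \right)} = \left(A^{2} + A 2 A A\right) + 0 = \left(A^{2} + 2 A^{2} A\right) + 0 = \left(A^{2} + 2 A^{3}\right) + 0 = A^{2} + 2 A^{3}$)
$G{\left(C \right)} = C \left(C + C^{2} \left(1 + 2 C\right)\right)$ ($G{\left(C \right)} = \left(C^{2} \left(1 + 2 C\right) + C\right) C = \left(C + C^{2} \left(1 + 2 C\right)\right) C = C \left(C + C^{2} \left(1 + 2 C\right)\right)$)
$\left(h{\left(7,6 \right)} - -83\right) G{\left(-85 \right)} = \left(-2 - -83\right) \left(-85\right)^{2} \left(1 - 85 \left(1 + 2 \left(-85\right)\right)\right) = \left(-2 + 83\right) 7225 \left(1 - 85 \left(1 - 170\right)\right) = 81 \cdot 7225 \left(1 - -14365\right) = 81 \cdot 7225 \left(1 + 14365\right) = 81 \cdot 7225 \cdot 14366 = 81 \cdot 103794350 = 8407342350$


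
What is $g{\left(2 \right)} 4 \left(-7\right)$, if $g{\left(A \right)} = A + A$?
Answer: $-112$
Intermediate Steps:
$g{\left(A \right)} = 2 A$
$g{\left(2 \right)} 4 \left(-7\right) = 2 \cdot 2 \cdot 4 \left(-7\right) = 4 \cdot 4 \left(-7\right) = 16 \left(-7\right) = -112$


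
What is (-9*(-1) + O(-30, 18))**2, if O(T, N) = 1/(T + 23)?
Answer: 3844/49 ≈ 78.449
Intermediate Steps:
O(T, N) = 1/(23 + T)
(-9*(-1) + O(-30, 18))**2 = (-9*(-1) + 1/(23 - 30))**2 = (9 + 1/(-7))**2 = (9 - 1/7)**2 = (62/7)**2 = 3844/49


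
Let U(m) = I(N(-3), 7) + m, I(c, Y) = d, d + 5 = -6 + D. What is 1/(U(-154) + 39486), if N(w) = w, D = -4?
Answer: 1/39317 ≈ 2.5434e-5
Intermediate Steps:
d = -15 (d = -5 + (-6 - 4) = -5 - 10 = -15)
I(c, Y) = -15
U(m) = -15 + m
1/(U(-154) + 39486) = 1/((-15 - 154) + 39486) = 1/(-169 + 39486) = 1/39317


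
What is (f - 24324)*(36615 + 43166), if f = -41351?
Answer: -5239617175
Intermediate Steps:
(f - 24324)*(36615 + 43166) = (-41351 - 24324)*(36615 + 43166) = -65675*79781 = -5239617175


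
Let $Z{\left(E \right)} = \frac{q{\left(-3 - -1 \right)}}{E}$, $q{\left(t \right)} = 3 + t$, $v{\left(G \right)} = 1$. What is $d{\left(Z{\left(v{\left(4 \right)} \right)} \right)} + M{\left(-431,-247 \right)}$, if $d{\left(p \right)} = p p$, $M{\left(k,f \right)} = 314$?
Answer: $315$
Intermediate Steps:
$Z{\left(E \right)} = \frac{1}{E}$ ($Z{\left(E \right)} = \frac{3 - 2}{E} = 1 \frac{1}{E} = \frac{1}{E}$)
$d{\left(p \right)} = p^{2}$
$d{\left(Z{\left(v{\left(4 \right)} \right)} \right)} + M{\left(-431,-247 \right)} = \left(1^{-1}\right)^{2} + 314 = 1^{2} + 314 = 1 + 314 = 315$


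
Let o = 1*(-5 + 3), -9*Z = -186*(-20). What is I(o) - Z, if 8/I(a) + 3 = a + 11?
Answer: 1244/3 ≈ 414.67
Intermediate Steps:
Z = -1240/3 (Z = -(-62)*(-20)/3 = -⅑*3720 = -1240/3 ≈ -413.33)
o = -2 (o = 1*(-2) = -2)
I(a) = 8/(8 + a) (I(a) = 8/(-3 + (a + 11)) = 8/(-3 + (11 + a)) = 8/(8 + a))
I(o) - Z = 8/(8 - 2) - 1*(-1240/3) = 8/6 + 1240/3 = 8*(⅙) + 1240/3 = 4/3 + 1240/3 = 1244/3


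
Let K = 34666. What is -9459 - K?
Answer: -44125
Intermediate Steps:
-9459 - K = -9459 - 1*34666 = -9459 - 34666 = -44125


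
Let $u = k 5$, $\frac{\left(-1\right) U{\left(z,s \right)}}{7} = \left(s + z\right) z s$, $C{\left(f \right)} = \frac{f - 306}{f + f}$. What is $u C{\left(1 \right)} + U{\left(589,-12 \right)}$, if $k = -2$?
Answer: $28549177$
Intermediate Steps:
$C{\left(f \right)} = \frac{-306 + f}{2 f}$
$U{\left(z,s \right)} = - 7 s z \left(s + z\right)$ ($U{\left(z,s \right)} = - 7 \left(s + z\right) z s = - 7 \left(s + z\right) s z = - 7 s z \left(s + z\right)$)
$u = -10$ ($u = \left(-2\right) 5 = -10$)
$u C{\left(1 \right)} + U{\left(589,-12 \right)} = - 10 \frac{-306 + 1}{2 \cdot 1} - \left(-84\right) 589 \left(-12 + 589\right) = - 10 \cdot \frac{1}{2} \cdot 1 \left(-305\right) - \left(-84\right) 589 \cdot 577 = \left(-10\right) \left(- \frac{305}{2}\right) + 28547652 = 1525 + 28547652 = 28549177$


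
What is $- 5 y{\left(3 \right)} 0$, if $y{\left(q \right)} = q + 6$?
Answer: $0$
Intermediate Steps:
$y{\left(q \right)} = 6 + q$
$- 5 y{\left(3 \right)} 0 = - 5 \left(6 + 3\right) 0 = \left(-5\right) 9 \cdot 0 = \left(-45\right) 0 = 0$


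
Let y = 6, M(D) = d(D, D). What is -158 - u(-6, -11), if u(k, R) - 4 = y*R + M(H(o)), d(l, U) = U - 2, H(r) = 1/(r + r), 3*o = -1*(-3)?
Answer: -189/2 ≈ -94.500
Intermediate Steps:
o = 1 (o = (-1*(-3))/3 = (⅓)*3 = 1)
H(r) = 1/(2*r)
d(l, U) = -2 + U
M(D) = -2 + D
u(k, R) = 5/2 + 6*R (u(k, R) = 4 + (6*R + (-2 + (½)/1)) = 4 + (6*R + (-2 + (½)*1)) = 4 + (6*R + (-2 + ½)) = 4 + (6*R - 3/2) = 4 + (-3/2 + 6*R) = 5/2 + 6*R)
-158 - u(-6, -11) = -158 - (5/2 + 6*(-11)) = -158 - (5/2 - 66) = -158 - 1*(-127/2) = -158 + 127/2 = -189/2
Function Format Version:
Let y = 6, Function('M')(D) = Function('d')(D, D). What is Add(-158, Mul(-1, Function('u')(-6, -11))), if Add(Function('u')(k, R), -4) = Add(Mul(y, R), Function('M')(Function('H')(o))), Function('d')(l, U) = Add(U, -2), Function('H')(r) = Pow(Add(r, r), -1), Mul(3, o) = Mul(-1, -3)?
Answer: Rational(-189, 2) ≈ -94.500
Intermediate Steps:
o = 1 (o = Mul(Rational(1, 3), Mul(-1, -3)) = Mul(Rational(1, 3), 3) = 1)
Function('H')(r) = Mul(Rational(1, 2), Pow(r, -1)) (Function('H')(r) = Pow(Mul(2, r), -1) = Mul(Rational(1, 2), Pow(r, -1)))
Function('d')(l, U) = Add(-2, U)
Function('M')(D) = Add(-2, D)
Function('u')(k, R) = Add(Rational(5, 2), Mul(6, R)) (Function('u')(k, R) = Add(4, Add(Mul(6, R), Add(-2, Mul(Rational(1, 2), Pow(1, -1))))) = Add(4, Add(Mul(6, R), Add(-2, Mul(Rational(1, 2), 1)))) = Add(4, Add(Mul(6, R), Add(-2, Rational(1, 2)))) = Add(4, Add(Mul(6, R), Rational(-3, 2))) = Add(4, Add(Rational(-3, 2), Mul(6, R))) = Add(Rational(5, 2), Mul(6, R)))
Add(-158, Mul(-1, Function('u')(-6, -11))) = Add(-158, Mul(-1, Add(Rational(5, 2), Mul(6, -11)))) = Add(-158, Mul(-1, Add(Rational(5, 2), -66))) = Add(-158, Mul(-1, Rational(-127, 2))) = Add(-158, Rational(127, 2)) = Rational(-189, 2)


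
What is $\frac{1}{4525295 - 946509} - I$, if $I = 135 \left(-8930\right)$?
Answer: $\frac{4314405462301}{3578786} \approx 1.2056 \cdot 10^{6}$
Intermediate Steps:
$I = -1205550$
$\frac{1}{4525295 - 946509} - I = \frac{1}{4525295 - 946509} - -1205550 = \frac{1}{3578786} + 1205550 = \frac{4314405462301}{3578786}$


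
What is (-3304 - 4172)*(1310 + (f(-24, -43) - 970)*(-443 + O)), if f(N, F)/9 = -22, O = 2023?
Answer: 13786715880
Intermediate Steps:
f(N, F) = -198 (f(N, F) = 9*(-22) = -198)
(-3304 - 4172)*(1310 + (f(-24, -43) - 970)*(-443 + O)) = (-3304 - 4172)*(1310 + (-198 - 970)*(-443 + 2023)) = -7476*(1310 - 1168*1580) = -7476*(1310 - 1845440) = -7476*(-1844130) = 13786715880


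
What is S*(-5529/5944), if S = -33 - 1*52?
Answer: 469965/5944 ≈ 79.065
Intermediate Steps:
S = -85 (S = -33 - 52 = -85)
S*(-5529/5944) = -(-469965)/5944 = -85*(-5529/5944) = 469965/5944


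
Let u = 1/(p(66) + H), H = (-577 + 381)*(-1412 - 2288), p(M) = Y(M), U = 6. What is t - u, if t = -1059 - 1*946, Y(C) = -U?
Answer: -1454013971/725194 ≈ -2005.0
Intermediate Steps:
Y(C) = -6 (Y(C) = -1*6 = -6)
p(M) = -6
H = 725200 (H = -196*(-3700) = 725200)
u = 1/725194 (u = 1/(-6 + 725200) = 1/725194 ≈ 1.3789e-6)
t = -2005 (t = -1059 - 946 = -2005)
t - u = -2005 - 1*1/725194 = -2005 - 1/725194 = -1454013971/725194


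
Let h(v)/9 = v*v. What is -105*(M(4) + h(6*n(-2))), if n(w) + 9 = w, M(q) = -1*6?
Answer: -4115790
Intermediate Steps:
M(q) = -6
n(w) = -9 + w
h(v) = 9*v**2 (h(v) = 9*(v*v) = 9*v**2)
-105*(M(4) + h(6*n(-2))) = -105*(-6 + 9*(6*(-9 - 2))**2) = -105*(-6 + 9*(6*(-11))**2) = -105*(-6 + 9*(-66)**2) = -105*(-6 + 9*4356) = -105*(-6 + 39204) = -105*39198 = -4115790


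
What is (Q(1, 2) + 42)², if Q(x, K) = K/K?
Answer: 1849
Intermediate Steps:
Q(x, K) = 1
(Q(1, 2) + 42)² = (1 + 42)² = 43² = 1849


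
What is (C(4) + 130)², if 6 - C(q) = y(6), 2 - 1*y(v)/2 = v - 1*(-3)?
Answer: 22500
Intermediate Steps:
y(v) = -2 - 2*v (y(v) = 4 - 2*(v - 1*(-3)) = 4 - 2*(v + 3) = 4 - 2*(3 + v) = 4 + (-6 - 2*v) = -2 - 2*v)
C(q) = 20 (C(q) = 6 - (-2 - 2*6) = 6 - (-2 - 12) = 6 - 1*(-14) = 6 + 14 = 20)
(C(4) + 130)² = (20 + 130)² = 150² = 22500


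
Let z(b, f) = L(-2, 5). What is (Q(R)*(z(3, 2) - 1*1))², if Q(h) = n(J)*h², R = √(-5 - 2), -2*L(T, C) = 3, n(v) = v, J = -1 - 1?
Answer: 1225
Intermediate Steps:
J = -2
L(T, C) = -3/2 (L(T, C) = -½*3 = -3/2)
z(b, f) = -3/2
R = I*√7 (R = √(-7) = I*√7 ≈ 2.6458*I)
Q(h) = -2*h²
(Q(R)*(z(3, 2) - 1*1))² = ((-2*(I*√7)²)*(-3/2 - 1*1))² = ((-2*(-7))*(-3/2 - 1))² = (14*(-5/2))² = (-35)² = 1225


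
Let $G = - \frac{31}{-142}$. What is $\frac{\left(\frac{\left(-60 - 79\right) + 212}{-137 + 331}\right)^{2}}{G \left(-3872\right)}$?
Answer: $- \frac{378359}{2258762176} \approx -0.00016751$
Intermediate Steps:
$G = \frac{31}{142}$ ($G = \left(-31\right) \left(- \frac{1}{142}\right) = \frac{31}{142} \approx 0.21831$)
$\frac{\left(\frac{\left(-60 - 79\right) + 212}{-137 + 331}\right)^{2}}{G \left(-3872\right)} = \frac{\left(\frac{\left(-60 - 79\right) + 212}{-137 + 331}\right)^{2}}{\frac{31}{142} \left(-3872\right)} = \frac{\left(\frac{\left(-60 - 79\right) + 212}{194}\right)^{2}}{- \frac{60016}{71}} = \left(\left(-139 + 212\right) \frac{1}{194}\right)^{2} \left(- \frac{71}{60016}\right) = \left(73 \cdot \frac{1}{194}\right)^{2} \left(- \frac{71}{60016}\right) = \left(\frac{73}{194}\right)^{2} \left(- \frac{71}{60016}\right) = \frac{5329}{37636} \left(- \frac{71}{60016}\right) = - \frac{378359}{2258762176}$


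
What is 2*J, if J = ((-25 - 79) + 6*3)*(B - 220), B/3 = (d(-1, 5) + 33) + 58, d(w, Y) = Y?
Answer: -11696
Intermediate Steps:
B = 288 (B = 3*((5 + 33) + 58) = 3*(38 + 58) = 3*96 = 288)
J = -5848 (J = ((-25 - 79) + 6*3)*(288 - 220) = (-104 + 18)*68 = -86*68 = -5848)
2*J = 2*(-5848) = -11696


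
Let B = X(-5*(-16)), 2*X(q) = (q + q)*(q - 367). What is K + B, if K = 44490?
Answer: 21530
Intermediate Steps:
X(q) = q*(-367 + q) (X(q) = ((q + q)*(q - 367))/2 = ((2*q)*(-367 + q))/2 = (2*q*(-367 + q))/2 = q*(-367 + q))
B = -22960 (B = (-5*(-16))*(-367 - 5*(-16)) = 80*(-367 + 80) = 80*(-287) = -22960)
K + B = 44490 - 22960 = 21530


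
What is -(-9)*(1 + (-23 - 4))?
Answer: -234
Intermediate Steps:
-(-9)*(1 + (-23 - 4)) = -(-9)*(1 - 27) = -(-9)*(-26) = -1*234 = -234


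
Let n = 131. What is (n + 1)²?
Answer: 17424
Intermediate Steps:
(n + 1)² = (131 + 1)² = 132² = 17424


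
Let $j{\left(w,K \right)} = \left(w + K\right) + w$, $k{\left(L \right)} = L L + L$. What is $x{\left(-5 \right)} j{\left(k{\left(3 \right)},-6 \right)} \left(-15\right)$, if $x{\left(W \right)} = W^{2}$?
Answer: $-6750$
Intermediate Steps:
$k{\left(L \right)} = L + L^{2}$ ($k{\left(L \right)} = L^{2} + L = L + L^{2}$)
$j{\left(w,K \right)} = K + 2 w$ ($j{\left(w,K \right)} = \left(K + w\right) + w = K + 2 w$)
$x{\left(-5 \right)} j{\left(k{\left(3 \right)},-6 \right)} \left(-15\right) = \left(-5\right)^{2} \left(-6 + 2 \cdot 3 \left(1 + 3\right)\right) \left(-15\right) = 25 \left(-6 + 2 \cdot 3 \cdot 4\right) \left(-15\right) = 25 \left(-6 + 2 \cdot 12\right) \left(-15\right) = 25 \left(-6 + 24\right) \left(-15\right) = 25 \cdot 18 \left(-15\right) = 450 \left(-15\right) = -6750$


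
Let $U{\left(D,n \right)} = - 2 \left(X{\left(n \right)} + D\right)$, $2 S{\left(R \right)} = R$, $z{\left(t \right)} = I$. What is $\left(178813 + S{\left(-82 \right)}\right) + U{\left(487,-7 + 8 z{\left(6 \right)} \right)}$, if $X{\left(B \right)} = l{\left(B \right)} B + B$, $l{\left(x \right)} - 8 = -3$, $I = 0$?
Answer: $177882$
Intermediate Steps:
$z{\left(t \right)} = 0$
$S{\left(R \right)} = \frac{R}{2}$
$l{\left(x \right)} = 5$ ($l{\left(x \right)} = 8 - 3 = 5$)
$X{\left(B \right)} = 6 B$ ($X{\left(B \right)} = 5 B + B = 6 B$)
$U{\left(D,n \right)} = - 12 n - 2 D$ ($U{\left(D,n \right)} = - 2 \left(6 n + D\right) = - 2 \left(D + 6 n\right) = - 12 n - 2 D$)
$\left(178813 + S{\left(-82 \right)}\right) + U{\left(487,-7 + 8 z{\left(6 \right)} \right)} = \left(178813 + \frac{1}{2} \left(-82\right)\right) - \left(974 + 12 \left(-7 + 8 \cdot 0\right)\right) = \left(178813 - 41\right) - \left(974 + 12 \left(-7 + 0\right)\right) = 178772 - 890 = 177882$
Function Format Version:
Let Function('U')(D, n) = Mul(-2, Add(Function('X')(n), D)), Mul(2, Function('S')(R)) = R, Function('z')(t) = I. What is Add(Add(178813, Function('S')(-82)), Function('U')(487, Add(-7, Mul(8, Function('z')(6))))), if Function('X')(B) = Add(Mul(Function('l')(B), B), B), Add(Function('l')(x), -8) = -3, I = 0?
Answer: 177882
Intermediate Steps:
Function('z')(t) = 0
Function('S')(R) = Mul(Rational(1, 2), R)
Function('l')(x) = 5 (Function('l')(x) = Add(8, -3) = 5)
Function('X')(B) = Mul(6, B) (Function('X')(B) = Add(Mul(5, B), B) = Mul(6, B))
Function('U')(D, n) = Add(Mul(-12, n), Mul(-2, D)) (Function('U')(D, n) = Mul(-2, Add(Mul(6, n), D)) = Mul(-2, Add(D, Mul(6, n))) = Add(Mul(-12, n), Mul(-2, D)))
Add(Add(178813, Function('S')(-82)), Function('U')(487, Add(-7, Mul(8, Function('z')(6))))) = Add(Add(178813, Mul(Rational(1, 2), -82)), Add(Mul(-12, Add(-7, Mul(8, 0))), Mul(-2, 487))) = Add(Add(178813, -41), Add(Mul(-12, Add(-7, 0)), -974)) = Add(178772, Add(Mul(-12, -7), -974)) = Add(178772, Add(84, -974)) = Add(178772, -890) = 177882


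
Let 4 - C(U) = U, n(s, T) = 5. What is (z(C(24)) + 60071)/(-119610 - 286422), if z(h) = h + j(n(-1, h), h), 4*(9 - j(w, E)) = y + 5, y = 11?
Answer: -7507/50754 ≈ -0.14791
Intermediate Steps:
j(w, E) = 5 (j(w, E) = 9 - (11 + 5)/4 = 9 - ¼*16 = 9 - 4 = 5)
C(U) = 4 - U
z(h) = 5 + h (z(h) = h + 5 = 5 + h)
(z(C(24)) + 60071)/(-119610 - 286422) = ((5 + (4 - 1*24)) + 60071)/(-119610 - 286422) = ((5 + (4 - 24)) + 60071)/(-406032) = ((5 - 20) + 60071)*(-1/406032) = (-15 + 60071)*(-1/406032) = 60056*(-1/406032) = -7507/50754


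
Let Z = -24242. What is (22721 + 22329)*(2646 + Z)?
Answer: -972899800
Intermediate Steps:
(22721 + 22329)*(2646 + Z) = (22721 + 22329)*(2646 - 24242) = 45050*(-21596) = -972899800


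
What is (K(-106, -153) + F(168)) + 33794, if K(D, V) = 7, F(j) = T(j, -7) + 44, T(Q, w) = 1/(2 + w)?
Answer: 169224/5 ≈ 33845.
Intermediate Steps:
F(j) = 219/5 (F(j) = 1/(2 - 7) + 44 = 1/(-5) + 44 = -1/5 + 44 = 219/5)
(K(-106, -153) + F(168)) + 33794 = (7 + 219/5) + 33794 = 254/5 + 33794 = 169224/5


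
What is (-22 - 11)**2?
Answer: 1089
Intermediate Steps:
(-22 - 11)**2 = (-33)**2 = 1089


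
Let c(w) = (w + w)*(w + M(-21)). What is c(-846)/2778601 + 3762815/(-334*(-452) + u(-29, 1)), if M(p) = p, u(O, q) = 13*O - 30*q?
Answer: 10676229088619/418348945161 ≈ 25.520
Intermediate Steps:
u(O, q) = -30*q + 13*O
c(w) = 2*w*(-21 + w) (c(w) = (w + w)*(w - 21) = (2*w)*(-21 + w) = 2*w*(-21 + w))
c(-846)/2778601 + 3762815/(-334*(-452) + u(-29, 1)) = (2*(-846)*(-21 - 846))/2778601 + 3762815/(-334*(-452) + (-30*1 + 13*(-29))) = (2*(-846)*(-867))*(1/2778601) + 3762815/(150968 + (-30 - 377)) = 1466964*(1/2778601) + 3762815/(150968 - 407) = 1466964/2778601 + 3762815/150561 = 10676229088619/418348945161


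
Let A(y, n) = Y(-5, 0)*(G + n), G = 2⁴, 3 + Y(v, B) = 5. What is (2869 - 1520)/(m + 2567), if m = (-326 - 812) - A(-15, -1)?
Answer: 1349/1399 ≈ 0.96426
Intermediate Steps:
Y(v, B) = 2 (Y(v, B) = -3 + 5 = 2)
G = 16
A(y, n) = 32 + 2*n (A(y, n) = 2*(16 + n) = 32 + 2*n)
m = -1168 (m = (-326 - 812) - (32 + 2*(-1)) = -1138 - (32 - 2) = -1138 - 1*30 = -1138 - 30 = -1168)
(2869 - 1520)/(m + 2567) = (2869 - 1520)/(-1168 + 2567) = 1349/1399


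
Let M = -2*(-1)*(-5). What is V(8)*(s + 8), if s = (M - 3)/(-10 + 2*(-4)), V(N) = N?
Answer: 628/9 ≈ 69.778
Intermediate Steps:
M = -10 (M = 2*(-5) = -10)
s = 13/18 (s = (-10 - 3)/(-10 + 2*(-4)) = -13/(-10 - 8) = -13/(-18) = -13*(-1/18) = 13/18 ≈ 0.72222)
V(8)*(s + 8) = 8*(13/18 + 8) = 8*(157/18) = 628/9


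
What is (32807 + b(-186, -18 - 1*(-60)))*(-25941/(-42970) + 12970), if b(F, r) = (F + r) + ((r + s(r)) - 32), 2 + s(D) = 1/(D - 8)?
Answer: 123821846237083/292196 ≈ 4.2376e+8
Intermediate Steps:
s(D) = -2 + 1/(-8 + D) (s(D) = -2 + 1/(D - 8) = -2 + 1/(-8 + D))
b(F, r) = -32 + F + 2*r + (17 - 2*r)/(-8 + r) (b(F, r) = (F + r) + ((r + (17 - 2*r)/(-8 + r)) - 32) = (F + r) + (-32 + r + (17 - 2*r)/(-8 + r)) = -32 + F + 2*r + (17 - 2*r)/(-8 + r))
(32807 + b(-186, -18 - 1*(-60)))*(-25941/(-42970) + 12970) = (32807 + (17 - 2*(-18 - 1*(-60)) + (-8 + (-18 - 1*(-60)))*(-32 - 186 + 2*(-18 - 1*(-60))))/(-8 + (-18 - 1*(-60))))*(-25941/(-42970) + 12970) = (32807 + (17 - 2*(-18 + 60) + (-8 + (-18 + 60))*(-32 - 186 + 2*(-18 + 60)))/(-8 + (-18 + 60)))*(-25941*(-1/42970) + 12970) = (32807 + (17 - 2*42 + (-8 + 42)*(-32 - 186 + 2*42))/(-8 + 42))*(25941/42970 + 12970) = (32807 + (17 - 84 + 34*(-32 - 186 + 84))/34)*(557346841/42970) = (32807 + (17 - 84 + 34*(-134))/34)*(557346841/42970) = (32807 + (17 - 84 - 4556)/34)*(557346841/42970) = (32807 + (1/34)*(-4623))*(557346841/42970) = (32807 - 4623/34)*(557346841/42970) = (1110815/34)*(557346841/42970) = 123821846237083/292196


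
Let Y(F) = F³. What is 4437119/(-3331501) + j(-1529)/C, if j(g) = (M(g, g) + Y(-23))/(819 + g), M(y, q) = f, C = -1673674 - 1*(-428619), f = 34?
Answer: -3922405030648583/2945010404064050 ≈ -1.3319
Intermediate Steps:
C = -1245055 (C = -1673674 + 428619 = -1245055)
M(y, q) = 34
j(g) = -12133/(819 + g) (j(g) = (34 + (-23)³)/(819 + g) = (34 - 12167)/(819 + g) = -12133/(819 + g))
4437119/(-3331501) + j(-1529)/C = 4437119/(-3331501) - 12133/(819 - 1529)/(-1245055) = 4437119*(-1/3331501) - 12133/(-710)*(-1/1245055) = -4437119/3331501 - 12133*(-1/710)*(-1/1245055) = -4437119/3331501 + (12133/710)*(-1/1245055) = -4437119/3331501 - 12133/883989050 = -3922405030648583/2945010404064050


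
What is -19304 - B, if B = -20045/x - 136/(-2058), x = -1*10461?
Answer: -69272238943/3588123 ≈ -19306.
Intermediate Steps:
x = -10461
B = 7112551/3588123 (B = -20045/(-10461) - 136/(-2058) = -20045*(-1/10461) - 136*(-1/2058) = 20045/10461 + 68/1029 = 7112551/3588123 ≈ 1.9822)
-19304 - B = -19304 - 1*7112551/3588123 = -19304 - 7112551/3588123 = -69272238943/3588123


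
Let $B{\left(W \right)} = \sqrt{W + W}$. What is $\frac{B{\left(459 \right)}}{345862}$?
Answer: $\frac{3 \sqrt{102}}{345862} \approx 8.7603 \cdot 10^{-5}$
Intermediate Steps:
$B{\left(W \right)} = \sqrt{2} \sqrt{W}$ ($B{\left(W \right)} = \sqrt{2 W} = \sqrt{2} \sqrt{W}$)
$\frac{B{\left(459 \right)}}{345862} = \frac{\sqrt{2} \sqrt{459}}{345862} = \sqrt{2} \cdot 3 \sqrt{51} \cdot \frac{1}{345862} = 3 \sqrt{102} \cdot \frac{1}{345862} = \frac{3 \sqrt{102}}{345862}$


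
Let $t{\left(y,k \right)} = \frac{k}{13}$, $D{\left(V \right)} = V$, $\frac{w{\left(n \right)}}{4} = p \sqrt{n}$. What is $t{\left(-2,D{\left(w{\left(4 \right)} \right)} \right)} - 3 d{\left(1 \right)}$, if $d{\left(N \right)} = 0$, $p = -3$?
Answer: $- \frac{24}{13} \approx -1.8462$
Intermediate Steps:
$w{\left(n \right)} = - 12 \sqrt{n}$ ($w{\left(n \right)} = 4 \left(- 3 \sqrt{n}\right) = - 12 \sqrt{n}$)
$t{\left(y,k \right)} = \frac{k}{13}$ ($t{\left(y,k \right)} = k \frac{1}{13} = \frac{k}{13}$)
$t{\left(-2,D{\left(w{\left(4 \right)} \right)} \right)} - 3 d{\left(1 \right)} = \frac{\left(-12\right) \sqrt{4}}{13} - 0 = \frac{\left(-12\right) 2}{13} + 0 = \frac{1}{13} \left(-24\right) + 0 = - \frac{24}{13} + 0 = - \frac{24}{13}$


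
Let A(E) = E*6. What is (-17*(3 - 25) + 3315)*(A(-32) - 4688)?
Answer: -18002320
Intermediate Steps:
A(E) = 6*E
(-17*(3 - 25) + 3315)*(A(-32) - 4688) = (-17*(3 - 25) + 3315)*(6*(-32) - 4688) = (-17*(-22) + 3315)*(-192 - 4688) = (374 + 3315)*(-4880) = 3689*(-4880) = -18002320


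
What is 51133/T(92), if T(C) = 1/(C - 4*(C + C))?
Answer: -32929652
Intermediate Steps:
T(C) = -1/(7*C) (T(C) = 1/(C - 8*C) = 1/(-7*C) = -1/(7*C))
51133/T(92) = 51133/((-⅐/92)) = 51133/((-⅐*1/92)) = 51133/(-1/644) = 51133*(-644) = -32929652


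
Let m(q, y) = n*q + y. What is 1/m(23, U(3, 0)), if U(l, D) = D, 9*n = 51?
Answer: 3/391 ≈ 0.0076726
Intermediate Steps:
n = 17/3 (n = (⅑)*51 = 17/3 ≈ 5.6667)
m(q, y) = y + 17*q/3 (m(q, y) = 17*q/3 + y = y + 17*q/3)
1/m(23, U(3, 0)) = 1/(0 + (17/3)*23) = 1/(0 + 391/3) = 1/(391/3) = 3/391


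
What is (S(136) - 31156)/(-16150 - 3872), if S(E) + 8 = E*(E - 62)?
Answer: 10550/10011 ≈ 1.0538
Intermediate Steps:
S(E) = -8 + E*(-62 + E) (S(E) = -8 + E*(E - 62) = -8 + E*(-62 + E))
(S(136) - 31156)/(-16150 - 3872) = ((-8 + 136**2 - 62*136) - 31156)/(-16150 - 3872) = ((-8 + 18496 - 8432) - 31156)/(-20022) = (10056 - 31156)*(-1/20022) = -21100*(-1/20022) = 10550/10011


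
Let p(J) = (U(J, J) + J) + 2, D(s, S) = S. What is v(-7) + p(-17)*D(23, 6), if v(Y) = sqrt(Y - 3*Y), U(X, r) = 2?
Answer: -78 + sqrt(14) ≈ -74.258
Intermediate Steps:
p(J) = 4 + J (p(J) = (2 + J) + 2 = 4 + J)
v(Y) = sqrt(2)*sqrt(-Y) (v(Y) = sqrt(-2*Y) = sqrt(2)*sqrt(-Y))
v(-7) + p(-17)*D(23, 6) = sqrt(2)*sqrt(-1*(-7)) + (4 - 17)*6 = sqrt(2)*sqrt(7) - 13*6 = sqrt(14) - 78 = -78 + sqrt(14)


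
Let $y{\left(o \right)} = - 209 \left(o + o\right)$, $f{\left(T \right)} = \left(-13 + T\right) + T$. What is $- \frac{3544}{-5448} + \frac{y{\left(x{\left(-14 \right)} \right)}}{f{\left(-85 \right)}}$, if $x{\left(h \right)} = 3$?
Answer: $\frac{311681}{41541} \approx 7.503$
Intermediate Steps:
$f{\left(T \right)} = -13 + 2 T$
$y{\left(o \right)} = - 418 o$ ($y{\left(o \right)} = - 209 \cdot 2 o = - 418 o$)
$- \frac{3544}{-5448} + \frac{y{\left(x{\left(-14 \right)} \right)}}{f{\left(-85 \right)}} = - \frac{3544}{-5448} + \frac{\left(-418\right) 3}{-13 + 2 \left(-85\right)} = \left(-3544\right) \left(- \frac{1}{5448}\right) - \frac{1254}{-13 - 170} = \frac{443}{681} - \frac{1254}{-183} = \frac{443}{681} - - \frac{418}{61} = \frac{443}{681} + \frac{418}{61} = \frac{311681}{41541}$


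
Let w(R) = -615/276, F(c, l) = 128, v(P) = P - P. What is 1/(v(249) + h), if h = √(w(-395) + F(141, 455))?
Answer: 2*√266133/11571 ≈ 0.089168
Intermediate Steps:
v(P) = 0
w(R) = -205/92 (w(R) = -615*1/276 = -205/92)
h = √266133/46 (h = √(-205/92 + 128) = √(11571/92) = √266133/46 ≈ 11.215)
1/(v(249) + h) = 1/(0 + √266133/46) = 1/(√266133/46) = 2*√266133/11571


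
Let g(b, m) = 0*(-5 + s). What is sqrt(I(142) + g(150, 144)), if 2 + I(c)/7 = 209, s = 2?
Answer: 3*sqrt(161) ≈ 38.066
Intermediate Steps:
g(b, m) = 0 (g(b, m) = 0*(-5 + 2) = 0*(-3) = 0)
I(c) = 1449 (I(c) = -14 + 7*209 = -14 + 1463 = 1449)
sqrt(I(142) + g(150, 144)) = sqrt(1449 + 0) = sqrt(1449) = 3*sqrt(161)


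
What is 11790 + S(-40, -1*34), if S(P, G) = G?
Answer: 11756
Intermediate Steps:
11790 + S(-40, -1*34) = 11790 - 1*34 = 11790 - 34 = 11756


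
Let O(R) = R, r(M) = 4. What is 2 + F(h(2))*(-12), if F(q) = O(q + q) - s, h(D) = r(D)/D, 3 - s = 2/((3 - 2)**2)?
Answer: -34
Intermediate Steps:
s = 1 (s = 3 - 2/((3 - 2)**2) = 3 - 2/(1**2) = 3 - 2/1 = 3 - 2 = 1)
h(D) = 4/D
F(q) = -1 + 2*q (F(q) = (q + q) - 1*1 = 2*q - 1 = -1 + 2*q)
2 + F(h(2))*(-12) = 2 + (-1 + 2*(4/2))*(-12) = 2 + (-1 + 2*(4*(1/2)))*(-12) = 2 + (-1 + 2*2)*(-12) = 2 + (-1 + 4)*(-12) = 2 + 3*(-12) = 2 - 36 = -34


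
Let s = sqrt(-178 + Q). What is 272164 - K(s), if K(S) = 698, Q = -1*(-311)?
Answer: 271466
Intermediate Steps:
Q = 311
s = sqrt(133) (s = sqrt(-178 + 311) = sqrt(133) ≈ 11.533)
272164 - K(s) = 272164 - 1*698 = 272164 - 698 = 271466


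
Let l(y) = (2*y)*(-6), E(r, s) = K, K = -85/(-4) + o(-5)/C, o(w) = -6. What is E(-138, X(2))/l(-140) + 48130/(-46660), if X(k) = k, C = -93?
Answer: -165051987/162003520 ≈ -1.0188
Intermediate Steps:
K = 2643/124 (K = -85/(-4) - 6/(-93) = -85*(-¼) - 6*(-1/93) = 85/4 + 2/31 = 2643/124 ≈ 21.315)
E(r, s) = 2643/124
l(y) = -12*y
E(-138, X(2))/l(-140) + 48130/(-46660) = 2643/(124*((-12*(-140)))) + 48130/(-46660) = (2643/124)/1680 + 48130*(-1/46660) = (2643/124)*(1/1680) - 4813/4666 = 881/69440 - 4813/4666 = -165051987/162003520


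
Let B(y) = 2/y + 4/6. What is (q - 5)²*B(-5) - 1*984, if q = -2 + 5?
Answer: -14744/15 ≈ -982.93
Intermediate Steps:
q = 3
B(y) = ⅔ + 2/y (B(y) = 2/y + 4*(⅙) = 2/y + ⅔ = ⅔ + 2/y)
(q - 5)²*B(-5) - 1*984 = (3 - 5)²*(⅔ + 2/(-5)) - 1*984 = (-2)²*(⅔ + 2*(-⅕)) - 984 = 4*(⅔ - ⅖) - 984 = 4*(4/15) - 984 = 16/15 - 984 = -14744/15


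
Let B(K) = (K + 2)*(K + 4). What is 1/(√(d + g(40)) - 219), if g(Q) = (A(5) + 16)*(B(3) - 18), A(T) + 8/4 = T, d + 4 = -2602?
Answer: -73/16748 - I*√2283/50244 ≈ -0.0043587 - 0.00095097*I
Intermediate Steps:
d = -2606 (d = -4 - 2602 = -2606)
A(T) = -2 + T
B(K) = (2 + K)*(4 + K)
g(Q) = 323 (g(Q) = ((-2 + 5) + 16)*((8 + 3² + 6*3) - 18) = (3 + 16)*((8 + 9 + 18) - 18) = 19*(35 - 18) = 19*17 = 323)
1/(√(d + g(40)) - 219) = 1/(√(-2606 + 323) - 219) = 1/(√(-2283) - 219) = 1/(I*√2283 - 219) = 1/(-219 + I*√2283)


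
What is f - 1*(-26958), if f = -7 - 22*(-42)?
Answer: 27875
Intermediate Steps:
f = 917 (f = -7 + 924 = 917)
f - 1*(-26958) = 917 - 1*(-26958) = 917 + 26958 = 27875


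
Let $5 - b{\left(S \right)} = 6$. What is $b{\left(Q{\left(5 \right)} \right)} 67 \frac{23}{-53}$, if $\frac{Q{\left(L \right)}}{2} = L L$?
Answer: $\frac{1541}{53} \approx 29.075$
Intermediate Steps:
$Q{\left(L \right)} = 2 L^{2}$ ($Q{\left(L \right)} = 2 L L = 2 L^{2}$)
$b{\left(S \right)} = -1$ ($b{\left(S \right)} = 5 - 6 = -1$)
$b{\left(Q{\left(5 \right)} \right)} 67 \frac{23}{-53} = \left(-1\right) 67 \frac{23}{-53} = - 67 \cdot 23 \left(- \frac{1}{53}\right) = \left(-67\right) \left(- \frac{23}{53}\right) = \frac{1541}{53}$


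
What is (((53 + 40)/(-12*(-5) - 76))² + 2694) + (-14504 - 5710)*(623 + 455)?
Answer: -5577718839/256 ≈ -2.1788e+7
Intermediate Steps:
(((53 + 40)/(-12*(-5) - 76))² + 2694) + (-14504 - 5710)*(623 + 455) = ((93/(60 - 76))² + 2694) - 20214*1078 = ((93/(-16))² + 2694) - 21790692 = ((93*(-1/16))² + 2694) - 21790692 = ((-93/16)² + 2694) - 21790692 = (8649/256 + 2694) - 21790692 = 698313/256 - 21790692 = -5577718839/256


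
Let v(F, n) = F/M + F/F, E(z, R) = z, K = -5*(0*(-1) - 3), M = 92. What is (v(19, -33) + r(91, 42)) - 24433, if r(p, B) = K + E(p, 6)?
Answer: -2237973/92 ≈ -24326.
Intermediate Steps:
K = 15 (K = -5*(0 - 3) = -5*(-3) = 15)
v(F, n) = 1 + F/92 (v(F, n) = F/92 + F/F = F*(1/92) + 1 = F/92 + 1 = 1 + F/92)
r(p, B) = 15 + p
(v(19, -33) + r(91, 42)) - 24433 = ((1 + (1/92)*19) + (15 + 91)) - 24433 = ((1 + 19/92) + 106) - 24433 = (111/92 + 106) - 24433 = 9863/92 - 24433 = -2237973/92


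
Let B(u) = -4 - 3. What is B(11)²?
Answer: 49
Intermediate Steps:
B(u) = -7
B(11)² = (-7)² = 49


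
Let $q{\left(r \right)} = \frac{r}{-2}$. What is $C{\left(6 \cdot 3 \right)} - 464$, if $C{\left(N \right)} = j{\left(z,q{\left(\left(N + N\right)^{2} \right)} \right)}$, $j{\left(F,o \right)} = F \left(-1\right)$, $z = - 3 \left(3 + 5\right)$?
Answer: $-440$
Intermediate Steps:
$z = -24$ ($z = \left(-3\right) 8 = -24$)
$q{\left(r \right)} = - \frac{r}{2}$ ($q{\left(r \right)} = r \left(- \frac{1}{2}\right) = - \frac{r}{2}$)
$j{\left(F,o \right)} = - F$
$C{\left(N \right)} = 24$ ($C{\left(N \right)} = \left(-1\right) \left(-24\right) = 24$)
$C{\left(6 \cdot 3 \right)} - 464 = 24 - 464 = -440$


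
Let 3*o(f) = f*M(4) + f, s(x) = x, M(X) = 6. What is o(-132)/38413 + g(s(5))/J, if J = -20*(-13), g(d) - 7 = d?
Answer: 95219/2496845 ≈ 0.038136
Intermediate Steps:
g(d) = 7 + d
J = 260
o(f) = 7*f/3 (o(f) = (f*6 + f)/3 = (6*f + f)/3 = (7*f)/3 = 7*f/3)
o(-132)/38413 + g(s(5))/J = ((7/3)*(-132))/38413 + (7 + 5)/260 = -308*1/38413 + 12*(1/260) = -308/38413 + 3/65 = 95219/2496845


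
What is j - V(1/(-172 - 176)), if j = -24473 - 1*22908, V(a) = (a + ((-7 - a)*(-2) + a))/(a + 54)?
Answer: -890341239/18791 ≈ -47381.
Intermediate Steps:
V(a) = (14 + 4*a)/(54 + a) (V(a) = (a + ((14 + 2*a) + a))/(54 + a) = (a + (14 + 3*a))/(54 + a) = (14 + 4*a)/(54 + a))
j = -47381 (j = -24473 - 22908 = -47381)
j - V(1/(-172 - 176)) = -47381 - 2*(7 + 2/(-172 - 176))/(54 + 1/(-172 - 176)) = -47381 - 2*(7 + 2/(-348))/(54 + 1/(-348)) = -47381 - 2*(7 + 2*(-1/348))/(54 - 1/348) = -47381 - 2*(7 - 1/174)/18791/348 = -47381 - 2*348*1217/(18791*174) = -47381 - 1*4868/18791 = -47381 - 4868/18791 = -890341239/18791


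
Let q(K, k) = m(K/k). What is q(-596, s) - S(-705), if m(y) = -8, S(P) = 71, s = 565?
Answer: -79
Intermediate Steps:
q(K, k) = -8
q(-596, s) - S(-705) = -8 - 1*71 = -8 - 71 = -79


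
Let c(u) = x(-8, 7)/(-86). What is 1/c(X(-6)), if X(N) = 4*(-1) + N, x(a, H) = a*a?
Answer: -43/32 ≈ -1.3438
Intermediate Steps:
x(a, H) = a²
X(N) = -4 + N
c(u) = -32/43 (c(u) = (-8)²/(-86) = 64*(-1/86) = -32/43)
1/c(X(-6)) = 1/(-32/43) = -43/32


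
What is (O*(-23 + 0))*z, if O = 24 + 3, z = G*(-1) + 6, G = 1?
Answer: -3105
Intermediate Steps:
z = 5 (z = 1*(-1) + 6 = -1 + 6 = 5)
O = 27
(O*(-23 + 0))*z = (27*(-23 + 0))*5 = (27*(-23))*5 = -621*5 = -3105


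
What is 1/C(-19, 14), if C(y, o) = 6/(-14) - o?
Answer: -7/101 ≈ -0.069307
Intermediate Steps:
C(y, o) = -3/7 - o (C(y, o) = 6*(-1/14) - o = -3/7 - o)
1/C(-19, 14) = 1/(-3/7 - 1*14) = 1/(-3/7 - 14) = 1/(-101/7) = -7/101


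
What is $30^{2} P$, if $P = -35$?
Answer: $-31500$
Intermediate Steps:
$30^{2} P = 30^{2} \left(-35\right) = 900 \left(-35\right) = -31500$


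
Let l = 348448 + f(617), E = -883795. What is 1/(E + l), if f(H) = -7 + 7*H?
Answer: -1/531035 ≈ -1.8831e-6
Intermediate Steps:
l = 352760 (l = 348448 + (-7 + 7*617) = 348448 + (-7 + 4319) = 348448 + 4312 = 352760)
1/(E + l) = 1/(-883795 + 352760) = 1/(-531035) = -1/531035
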